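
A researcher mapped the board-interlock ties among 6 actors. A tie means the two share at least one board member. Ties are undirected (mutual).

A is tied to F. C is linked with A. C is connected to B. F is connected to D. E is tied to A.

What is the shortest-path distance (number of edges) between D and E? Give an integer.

3

One shortest route is D – F – A – E, which uses 3 edges, and at distance 2 from D we only reach {A}, which does not include E. So d(D,E) = 3.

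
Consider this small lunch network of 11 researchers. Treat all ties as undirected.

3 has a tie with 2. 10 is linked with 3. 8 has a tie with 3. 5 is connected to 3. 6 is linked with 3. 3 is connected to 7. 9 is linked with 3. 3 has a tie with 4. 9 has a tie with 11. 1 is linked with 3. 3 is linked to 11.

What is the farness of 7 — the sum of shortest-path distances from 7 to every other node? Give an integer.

19

Distances from 7: 1:2, 2:2, 3:1, 4:2, 5:2, 6:2, 8:2, 9:2, 10:2, 11:2.
Sum = 2 + 2 + 1 + 2 + 2 + 2 + 2 + 2 + 2 + 2 = 19.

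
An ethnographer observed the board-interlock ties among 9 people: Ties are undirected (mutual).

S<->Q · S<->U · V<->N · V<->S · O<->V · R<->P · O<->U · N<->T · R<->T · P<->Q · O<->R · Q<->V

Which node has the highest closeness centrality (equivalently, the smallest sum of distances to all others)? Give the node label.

Farness (sum of distances to all others) for each node — N:16, O:13, P:16, Q:14, R:14, S:15, T:17, U:17, V:12.
The smallest farness is 12, for V, so V has the highest closeness.

V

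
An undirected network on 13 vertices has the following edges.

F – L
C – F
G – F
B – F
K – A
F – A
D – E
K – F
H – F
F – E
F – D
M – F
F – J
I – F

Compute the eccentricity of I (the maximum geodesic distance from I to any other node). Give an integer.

2

Distances from I: A:2, B:2, C:2, D:2, E:2, F:1, G:2, H:2, J:2, K:2, L:2, M:2.
The largest is 2 (to G, A, B, K, D, J, H, M, L, E, and C), so the eccentricity of I is 2.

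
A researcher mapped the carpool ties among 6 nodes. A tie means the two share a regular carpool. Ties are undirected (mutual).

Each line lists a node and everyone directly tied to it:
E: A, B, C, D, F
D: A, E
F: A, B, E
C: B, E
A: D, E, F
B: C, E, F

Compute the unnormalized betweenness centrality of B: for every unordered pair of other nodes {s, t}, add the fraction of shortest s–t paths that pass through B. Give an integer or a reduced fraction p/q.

1/2

Pairs whose geodesics pass through B — F–C: 1/2.
All other pairs contribute 0.
Summing the contributions gives betweenness(B) = 1/2.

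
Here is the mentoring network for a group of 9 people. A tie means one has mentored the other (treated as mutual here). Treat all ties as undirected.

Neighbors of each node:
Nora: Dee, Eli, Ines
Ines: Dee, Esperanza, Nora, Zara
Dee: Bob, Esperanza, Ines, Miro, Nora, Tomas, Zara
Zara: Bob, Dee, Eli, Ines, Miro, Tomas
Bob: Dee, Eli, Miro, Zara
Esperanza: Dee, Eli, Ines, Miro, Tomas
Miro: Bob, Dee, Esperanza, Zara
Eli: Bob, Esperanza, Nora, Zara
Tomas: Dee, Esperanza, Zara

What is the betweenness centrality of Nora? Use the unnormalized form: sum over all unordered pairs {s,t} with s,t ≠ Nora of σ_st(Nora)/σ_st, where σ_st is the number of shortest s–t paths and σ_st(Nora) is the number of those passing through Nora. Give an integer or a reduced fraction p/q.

7/12

Pairs whose geodesics pass through Nora — Eli–Dee: 1/4; Eli–Ines: 1/3.
All other pairs contribute 0.
Summing the contributions gives betweenness(Nora) = 7/12.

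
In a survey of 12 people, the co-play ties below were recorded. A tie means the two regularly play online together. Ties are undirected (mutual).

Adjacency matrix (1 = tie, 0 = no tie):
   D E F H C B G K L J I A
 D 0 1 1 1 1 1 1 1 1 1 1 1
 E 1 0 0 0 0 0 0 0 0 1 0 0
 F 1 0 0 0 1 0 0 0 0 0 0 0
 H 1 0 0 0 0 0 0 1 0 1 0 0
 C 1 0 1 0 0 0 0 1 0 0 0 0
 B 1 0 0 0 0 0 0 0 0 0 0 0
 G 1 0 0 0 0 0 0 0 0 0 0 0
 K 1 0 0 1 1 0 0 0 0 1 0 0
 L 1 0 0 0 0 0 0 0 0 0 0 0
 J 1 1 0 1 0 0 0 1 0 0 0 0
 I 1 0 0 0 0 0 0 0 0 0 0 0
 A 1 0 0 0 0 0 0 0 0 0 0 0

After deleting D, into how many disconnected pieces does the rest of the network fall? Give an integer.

Without D, the remaining ties split the others into: {C, E, F, H, J, K}; {B}; {G}; {L}; {I}; {A}.
That's 6 separate components.

6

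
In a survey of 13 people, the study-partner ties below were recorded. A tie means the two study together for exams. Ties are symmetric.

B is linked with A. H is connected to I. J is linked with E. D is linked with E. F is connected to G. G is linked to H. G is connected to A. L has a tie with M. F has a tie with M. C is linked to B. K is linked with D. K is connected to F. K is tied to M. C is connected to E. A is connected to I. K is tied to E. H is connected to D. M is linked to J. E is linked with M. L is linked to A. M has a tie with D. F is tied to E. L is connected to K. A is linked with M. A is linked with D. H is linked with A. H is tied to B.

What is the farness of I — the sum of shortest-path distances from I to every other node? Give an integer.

Distances from I: A:1, B:2, C:3, D:2, E:3, F:3, G:2, H:1, J:3, K:3, L:2, M:2.
Sum = 1 + 2 + 3 + 2 + 3 + 3 + 2 + 1 + 3 + 3 + 2 + 2 = 27.

27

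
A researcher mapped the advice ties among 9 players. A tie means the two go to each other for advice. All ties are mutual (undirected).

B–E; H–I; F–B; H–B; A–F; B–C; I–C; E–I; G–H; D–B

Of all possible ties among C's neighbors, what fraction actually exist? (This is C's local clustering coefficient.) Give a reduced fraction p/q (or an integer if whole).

0

C's neighbors: B and I (k = 2).
Possible neighbor pairs: C(2,2) = 1. Edges among them: none → e = 0.
Clustering(C) = 0/1.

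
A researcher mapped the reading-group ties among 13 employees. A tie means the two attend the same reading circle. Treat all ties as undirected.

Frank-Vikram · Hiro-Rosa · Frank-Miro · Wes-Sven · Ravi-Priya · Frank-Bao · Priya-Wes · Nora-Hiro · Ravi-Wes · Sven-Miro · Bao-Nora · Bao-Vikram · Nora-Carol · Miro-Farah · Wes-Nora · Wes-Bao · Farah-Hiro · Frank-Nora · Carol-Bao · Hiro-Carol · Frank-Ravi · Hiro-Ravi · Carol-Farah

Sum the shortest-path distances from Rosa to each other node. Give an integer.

Distances from Rosa: Bao:3, Carol:2, Farah:2, Frank:3, Hiro:1, Miro:3, Nora:2, Priya:3, Ravi:2, Sven:4, Vikram:4, Wes:3.
Sum = 3 + 2 + 2 + 3 + 1 + 3 + 2 + 3 + 2 + 4 + 4 + 3 = 32.

32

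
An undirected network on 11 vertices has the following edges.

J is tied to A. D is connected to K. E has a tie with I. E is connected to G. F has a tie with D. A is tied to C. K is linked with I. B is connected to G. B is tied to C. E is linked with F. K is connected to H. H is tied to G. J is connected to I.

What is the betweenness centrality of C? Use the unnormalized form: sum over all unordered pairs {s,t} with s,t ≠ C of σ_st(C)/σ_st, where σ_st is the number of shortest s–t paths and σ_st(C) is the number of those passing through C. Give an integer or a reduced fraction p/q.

7/2

Pairs whose geodesics pass through C — J–B: 1; A–B: 1; A–G: 1; A–H: 1/2.
All other pairs contribute 0.
Summing the contributions gives betweenness(C) = 7/2.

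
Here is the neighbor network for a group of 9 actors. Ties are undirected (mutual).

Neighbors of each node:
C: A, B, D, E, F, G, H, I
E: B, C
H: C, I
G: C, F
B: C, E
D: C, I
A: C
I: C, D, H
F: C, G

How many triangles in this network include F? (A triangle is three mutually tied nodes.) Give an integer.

F's neighbors: C and G.
Neighbor pairs that are themselves tied: F–C–G. Each forms one triangle with F, for 1 in total.

1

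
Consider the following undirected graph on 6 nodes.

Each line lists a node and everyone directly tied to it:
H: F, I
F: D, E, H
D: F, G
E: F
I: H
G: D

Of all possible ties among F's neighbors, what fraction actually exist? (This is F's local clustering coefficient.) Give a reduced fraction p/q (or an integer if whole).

F's neighbors: D, E, and H (k = 3).
Possible neighbor pairs: C(3,2) = 3. Edges among them: none → e = 0.
Clustering(F) = 0/3 = 0.

0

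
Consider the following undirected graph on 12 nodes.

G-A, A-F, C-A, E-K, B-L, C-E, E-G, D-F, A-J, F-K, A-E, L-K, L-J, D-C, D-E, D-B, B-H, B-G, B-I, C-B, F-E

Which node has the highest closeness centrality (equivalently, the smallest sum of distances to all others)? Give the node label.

B

Farness (sum of distances to all others) for each node — A:19, B:16, C:18, D:19, E:18, F:20, G:19, H:26, I:26, J:23, K:21, L:19.
The smallest farness is 16, for B, so B has the highest closeness.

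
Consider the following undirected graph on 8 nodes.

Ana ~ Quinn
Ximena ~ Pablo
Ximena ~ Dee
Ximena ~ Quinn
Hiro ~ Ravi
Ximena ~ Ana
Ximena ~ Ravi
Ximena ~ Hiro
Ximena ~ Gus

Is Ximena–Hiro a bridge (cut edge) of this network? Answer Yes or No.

No

Even without that edge, Ximena still reaches Hiro via Ximena – Ravi – Hiro, so the network stays connected. Not a bridge.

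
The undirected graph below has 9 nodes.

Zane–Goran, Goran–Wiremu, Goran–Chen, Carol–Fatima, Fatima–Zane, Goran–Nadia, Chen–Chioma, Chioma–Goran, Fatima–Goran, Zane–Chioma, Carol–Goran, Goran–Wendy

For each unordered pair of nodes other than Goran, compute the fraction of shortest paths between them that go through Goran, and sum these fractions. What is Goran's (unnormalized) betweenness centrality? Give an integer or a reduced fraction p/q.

45/2

Pairs whose geodesics pass through Goran — Carol–Chen: 1; Carol–Chioma: 1; Carol–Wendy: 1; Carol–Zane: 1/2; Carol–Wiremu: 1; Carol–Nadia: 1; Chen–Fatima: 1; Chen–Wendy: 1; Chen–Zane: 1/2; Chen–Wiremu: 1; Chen–Nadia: 1; Fatima–Chioma: 1/2; Fatima–Wendy: 1; Fatima–Wiremu: 1 … (+10 more pairs).
All other pairs contribute 0.
Summing the contributions gives betweenness(Goran) = 45/2.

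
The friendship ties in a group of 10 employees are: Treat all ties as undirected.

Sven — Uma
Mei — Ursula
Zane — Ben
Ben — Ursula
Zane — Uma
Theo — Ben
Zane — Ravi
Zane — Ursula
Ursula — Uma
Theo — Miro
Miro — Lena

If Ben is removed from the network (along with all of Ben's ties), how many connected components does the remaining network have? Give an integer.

2

Without Ben, the remaining ties split the others into: {Lena, Miro, Theo}; {Mei, Ravi, Sven, Uma, Ursula, Zane}.
That's 2 separate components.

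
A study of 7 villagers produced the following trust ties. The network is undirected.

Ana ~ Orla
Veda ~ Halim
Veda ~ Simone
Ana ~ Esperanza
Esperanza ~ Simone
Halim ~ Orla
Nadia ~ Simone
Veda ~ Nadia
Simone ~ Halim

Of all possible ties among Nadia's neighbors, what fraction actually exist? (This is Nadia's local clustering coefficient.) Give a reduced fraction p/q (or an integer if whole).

Nadia's neighbors: Simone and Veda (k = 2).
Possible neighbor pairs: C(2,2) = 1. Edges among them: Simone–Veda → e = 1.
Clustering(Nadia) = 1/1.

1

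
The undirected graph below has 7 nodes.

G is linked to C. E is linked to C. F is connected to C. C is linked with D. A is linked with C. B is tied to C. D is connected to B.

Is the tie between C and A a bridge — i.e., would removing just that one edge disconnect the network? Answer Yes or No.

Without the C–A edge there is no alternate route between C and A, so the network disconnects. It is a bridge.

Yes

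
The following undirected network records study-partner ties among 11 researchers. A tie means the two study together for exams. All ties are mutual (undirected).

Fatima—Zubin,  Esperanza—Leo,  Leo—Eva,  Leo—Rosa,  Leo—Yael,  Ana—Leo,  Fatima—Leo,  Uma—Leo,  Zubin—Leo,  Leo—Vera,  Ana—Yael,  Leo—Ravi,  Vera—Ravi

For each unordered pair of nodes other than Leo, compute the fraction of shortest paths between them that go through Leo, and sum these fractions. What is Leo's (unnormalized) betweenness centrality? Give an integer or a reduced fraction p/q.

42

Pairs whose geodesics pass through Leo — Fatima–Ana: 1; Fatima–Ravi: 1; Fatima–Esperanza: 1; Fatima–Uma: 1; Fatima–Yael: 1; Fatima–Eva: 1; Fatima–Rosa: 1; Fatima–Vera: 1; Ana–Zubin: 1; Ana–Ravi: 1; Ana–Esperanza: 1; Ana–Uma: 1; Ana–Eva: 1; Ana–Rosa: 1 … (+28 more pairs).
All other pairs contribute 0.
Summing the contributions gives betweenness(Leo) = 42.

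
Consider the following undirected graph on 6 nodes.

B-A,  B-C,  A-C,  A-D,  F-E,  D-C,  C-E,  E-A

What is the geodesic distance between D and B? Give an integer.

2

One shortest route is D – A – B, which uses 2 edges, and D and B are not directly tied, so nothing shorter exists. So d(D,B) = 2.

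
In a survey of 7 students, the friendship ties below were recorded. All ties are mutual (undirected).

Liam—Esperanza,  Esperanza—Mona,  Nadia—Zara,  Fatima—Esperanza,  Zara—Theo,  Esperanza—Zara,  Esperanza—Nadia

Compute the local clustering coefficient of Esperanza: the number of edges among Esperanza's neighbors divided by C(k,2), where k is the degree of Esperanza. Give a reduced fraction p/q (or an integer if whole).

Esperanza's neighbors: Fatima, Liam, Mona, Nadia, and Zara (k = 5).
Possible neighbor pairs: C(5,2) = 10. Edges among them: Nadia–Zara → e = 1.
Clustering(Esperanza) = 1/10.

1/10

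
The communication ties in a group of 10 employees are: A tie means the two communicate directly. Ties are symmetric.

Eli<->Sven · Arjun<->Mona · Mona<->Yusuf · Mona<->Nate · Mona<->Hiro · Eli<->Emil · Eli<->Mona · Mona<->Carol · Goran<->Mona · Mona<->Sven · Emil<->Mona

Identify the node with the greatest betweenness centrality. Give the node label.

Mona

Unnormalized betweenness of each node: Arjun:0, Carol:0, Eli:1/2, Emil:0, Goran:0, Hiro:0, Mona:67/2, Nate:0, Sven:0, Yusuf:0.
Mona has the largest value, 67/2, making it the main broker — the node through which the most shortest paths run.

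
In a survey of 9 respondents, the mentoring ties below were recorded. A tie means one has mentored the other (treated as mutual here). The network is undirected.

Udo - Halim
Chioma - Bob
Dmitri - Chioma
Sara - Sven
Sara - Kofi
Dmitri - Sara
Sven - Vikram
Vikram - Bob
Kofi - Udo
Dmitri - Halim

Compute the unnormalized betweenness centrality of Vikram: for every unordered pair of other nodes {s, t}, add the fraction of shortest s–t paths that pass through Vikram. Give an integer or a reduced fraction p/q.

5/2

Pairs whose geodesics pass through Vikram — Kofi–Bob: 1/2; Sara–Bob: 1/2; Sven–Bob: 1; Sven–Chioma: 1/2.
All other pairs contribute 0.
Summing the contributions gives betweenness(Vikram) = 5/2.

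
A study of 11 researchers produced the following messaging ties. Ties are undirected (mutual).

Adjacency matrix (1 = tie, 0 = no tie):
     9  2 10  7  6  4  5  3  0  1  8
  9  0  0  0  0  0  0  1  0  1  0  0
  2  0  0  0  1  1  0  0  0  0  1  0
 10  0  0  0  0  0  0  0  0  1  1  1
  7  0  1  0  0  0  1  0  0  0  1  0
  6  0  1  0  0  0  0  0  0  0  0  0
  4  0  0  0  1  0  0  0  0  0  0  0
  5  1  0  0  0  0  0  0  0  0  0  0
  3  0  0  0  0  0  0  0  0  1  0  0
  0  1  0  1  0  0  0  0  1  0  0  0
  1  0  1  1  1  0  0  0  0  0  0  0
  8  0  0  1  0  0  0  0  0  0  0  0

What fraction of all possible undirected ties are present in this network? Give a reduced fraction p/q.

1/5

There are 11 edges and 11 nodes, so the maximum possible is C(11,2) = 55.
Density = 11/55 = 1/5.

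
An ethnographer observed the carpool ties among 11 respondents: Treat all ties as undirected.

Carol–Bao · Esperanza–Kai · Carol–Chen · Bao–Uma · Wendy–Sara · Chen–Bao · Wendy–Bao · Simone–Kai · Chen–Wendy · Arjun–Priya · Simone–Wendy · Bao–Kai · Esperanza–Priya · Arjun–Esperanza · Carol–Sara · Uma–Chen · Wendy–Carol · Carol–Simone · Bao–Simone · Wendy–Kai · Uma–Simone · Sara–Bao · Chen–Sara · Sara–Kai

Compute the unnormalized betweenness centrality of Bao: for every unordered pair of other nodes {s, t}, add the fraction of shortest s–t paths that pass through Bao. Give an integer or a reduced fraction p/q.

Pairs whose geodesics pass through Bao — Priya–Carol: 1/4; Priya–Chen: 1/3; Priya–Uma: 1/2; Esperanza–Carol: 1/4; Esperanza–Chen: 1/3; Esperanza–Uma: 1/2; Arjun–Carol: 1/4; Arjun–Chen: 1/3; Arjun–Uma: 1/2; Carol–Kai: 1/4; Carol–Uma: 1/3; Chen–Kai: 1/3; Chen–Simone: 1/4; Kai–Uma: 1/2 … (+3 more pairs).
All other pairs contribute 0.
Summing the contributions gives betweenness(Bao) = 6.

6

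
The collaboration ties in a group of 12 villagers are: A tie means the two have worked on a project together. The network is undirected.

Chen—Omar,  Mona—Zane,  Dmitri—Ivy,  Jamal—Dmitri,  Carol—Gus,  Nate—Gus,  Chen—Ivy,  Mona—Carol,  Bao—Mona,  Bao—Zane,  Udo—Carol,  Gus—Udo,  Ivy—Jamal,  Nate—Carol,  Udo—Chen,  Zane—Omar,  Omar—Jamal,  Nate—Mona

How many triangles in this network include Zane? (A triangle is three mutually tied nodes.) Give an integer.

Zane's neighbors: Bao, Mona, and Omar.
Neighbor pairs that are themselves tied: Zane–Bao–Mona. Each forms one triangle with Zane, for 1 in total.

1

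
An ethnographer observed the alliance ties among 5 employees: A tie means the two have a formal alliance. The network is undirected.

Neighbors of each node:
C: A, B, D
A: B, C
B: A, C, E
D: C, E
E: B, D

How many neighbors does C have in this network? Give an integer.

C is directly tied to A, B, and D. That is 3 neighbors, so the degree of C is 3.

3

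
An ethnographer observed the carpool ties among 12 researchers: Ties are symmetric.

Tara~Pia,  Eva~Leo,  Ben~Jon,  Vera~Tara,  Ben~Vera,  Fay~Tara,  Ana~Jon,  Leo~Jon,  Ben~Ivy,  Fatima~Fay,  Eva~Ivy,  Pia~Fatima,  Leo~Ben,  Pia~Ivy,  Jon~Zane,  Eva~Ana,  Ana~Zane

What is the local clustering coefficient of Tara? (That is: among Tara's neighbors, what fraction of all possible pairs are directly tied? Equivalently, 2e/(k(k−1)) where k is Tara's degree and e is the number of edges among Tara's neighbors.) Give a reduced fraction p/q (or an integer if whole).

0

Tara's neighbors: Fay, Pia, and Vera (k = 3).
Possible neighbor pairs: C(3,2) = 3. Edges among them: none → e = 0.
Clustering(Tara) = 0/3 = 0.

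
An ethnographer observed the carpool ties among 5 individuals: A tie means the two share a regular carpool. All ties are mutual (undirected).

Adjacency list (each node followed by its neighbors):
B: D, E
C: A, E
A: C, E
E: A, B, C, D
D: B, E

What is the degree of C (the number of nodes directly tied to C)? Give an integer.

C is directly tied to A and E. That is 2 neighbors, so the degree of C is 2.

2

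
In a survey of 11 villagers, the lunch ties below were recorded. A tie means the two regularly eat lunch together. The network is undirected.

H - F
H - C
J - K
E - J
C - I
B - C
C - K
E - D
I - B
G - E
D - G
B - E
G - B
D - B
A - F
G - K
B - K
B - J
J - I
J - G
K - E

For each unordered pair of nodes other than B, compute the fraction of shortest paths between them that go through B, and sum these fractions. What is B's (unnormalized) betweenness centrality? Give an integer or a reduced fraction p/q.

Pairs whose geodesics pass through B — H–E: 1/2; H–J: 1/3; H–G: 1/2; H–D: 1; A–E: 1/2; A–J: 1/3; A–G: 1/2; A–D: 1; F–E: 1/2; F–J: 1/3; F–G: 1/2; F–D: 1; E–I: 1/2; E–C: 1/2 … (+8 more pairs).
All other pairs contribute 0.
Summing the contributions gives betweenness(B) = 37/3.

37/3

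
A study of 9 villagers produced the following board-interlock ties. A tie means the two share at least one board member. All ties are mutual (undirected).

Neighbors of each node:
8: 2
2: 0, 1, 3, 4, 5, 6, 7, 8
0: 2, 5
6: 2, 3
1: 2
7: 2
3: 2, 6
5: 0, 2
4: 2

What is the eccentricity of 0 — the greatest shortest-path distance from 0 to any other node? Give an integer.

2

Distances from 0: 1:2, 2:1, 3:2, 4:2, 5:1, 6:2, 7:2, 8:2.
The largest is 2 (to 4, 6, 3, 1, 8, and 7), so the eccentricity of 0 is 2.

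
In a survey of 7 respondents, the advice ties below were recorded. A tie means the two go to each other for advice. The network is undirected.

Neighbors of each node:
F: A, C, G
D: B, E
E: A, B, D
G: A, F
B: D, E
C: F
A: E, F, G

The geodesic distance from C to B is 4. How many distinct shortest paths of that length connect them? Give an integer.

1

The shortest distance is 4, and the only length-4 path is C–F–A–E–B. So there is exactly 1 shortest path.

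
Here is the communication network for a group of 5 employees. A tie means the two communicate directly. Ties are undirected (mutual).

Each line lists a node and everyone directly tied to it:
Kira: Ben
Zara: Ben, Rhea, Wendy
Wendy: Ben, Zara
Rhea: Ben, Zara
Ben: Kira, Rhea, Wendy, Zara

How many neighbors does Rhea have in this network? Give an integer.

2

Rhea is directly tied to Ben and Zara. That is 2 neighbors, so the degree of Rhea is 2.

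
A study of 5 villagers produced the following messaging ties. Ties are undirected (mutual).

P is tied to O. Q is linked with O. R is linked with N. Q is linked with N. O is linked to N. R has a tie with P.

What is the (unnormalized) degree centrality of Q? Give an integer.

2

Q is directly tied to N and O. That is 2 neighbors, so the degree of Q is 2.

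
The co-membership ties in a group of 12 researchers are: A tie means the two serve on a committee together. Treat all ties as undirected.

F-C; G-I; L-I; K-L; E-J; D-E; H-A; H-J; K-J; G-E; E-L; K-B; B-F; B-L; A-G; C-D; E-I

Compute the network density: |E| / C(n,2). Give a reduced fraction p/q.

There are 17 edges and 12 nodes, so the maximum possible is C(12,2) = 66.
Density = 17/66.

17/66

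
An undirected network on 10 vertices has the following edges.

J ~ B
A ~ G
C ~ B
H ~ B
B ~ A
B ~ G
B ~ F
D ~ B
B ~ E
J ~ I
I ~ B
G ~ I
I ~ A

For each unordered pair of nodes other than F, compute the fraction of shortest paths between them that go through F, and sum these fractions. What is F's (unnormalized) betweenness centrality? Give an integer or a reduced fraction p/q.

0

No shortest path between any pair of other nodes passes through F.
Summing the contributions gives betweenness(F) = 0.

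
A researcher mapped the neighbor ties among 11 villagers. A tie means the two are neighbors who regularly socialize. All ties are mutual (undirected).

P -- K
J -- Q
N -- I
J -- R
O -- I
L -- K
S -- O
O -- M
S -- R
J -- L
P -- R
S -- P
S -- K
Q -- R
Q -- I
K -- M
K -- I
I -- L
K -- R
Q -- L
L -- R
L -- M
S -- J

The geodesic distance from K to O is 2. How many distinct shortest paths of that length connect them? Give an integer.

3

The shortest distance is 2. The length-2 paths are: K–S–O; K–M–O; K–I–O.
That gives 3 distinct shortest paths.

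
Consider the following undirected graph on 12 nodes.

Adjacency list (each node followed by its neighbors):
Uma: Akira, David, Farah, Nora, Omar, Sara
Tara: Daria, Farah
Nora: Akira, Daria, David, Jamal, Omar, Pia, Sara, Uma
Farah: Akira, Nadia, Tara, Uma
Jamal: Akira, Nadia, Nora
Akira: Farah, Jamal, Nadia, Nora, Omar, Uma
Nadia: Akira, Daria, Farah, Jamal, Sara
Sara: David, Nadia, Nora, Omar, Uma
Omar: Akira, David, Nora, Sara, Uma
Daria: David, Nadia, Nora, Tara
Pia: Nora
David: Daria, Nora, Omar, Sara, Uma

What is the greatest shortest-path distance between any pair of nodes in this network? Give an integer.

Eccentricity of each node (its greatest distance to any other): Akira:2, Daria:2, David:2, Farah:3, Jamal:3, Nadia:3, Nora:2, Omar:3, Pia:3, Sara:3, Tara:3, Uma:2.
The maximum eccentricity is 3, realized for instance by the pair Sara–Tara via Sara – Nadia – Farah – Tara. So the diameter is 3.

3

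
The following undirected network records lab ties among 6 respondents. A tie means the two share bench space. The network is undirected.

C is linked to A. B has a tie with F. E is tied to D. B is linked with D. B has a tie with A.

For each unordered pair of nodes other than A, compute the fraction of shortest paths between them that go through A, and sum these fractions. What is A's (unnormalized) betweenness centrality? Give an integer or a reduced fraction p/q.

Pairs whose geodesics pass through A — B–C: 1; E–C: 1; F–C: 1; C–D: 1.
All other pairs contribute 0.
Summing the contributions gives betweenness(A) = 4.

4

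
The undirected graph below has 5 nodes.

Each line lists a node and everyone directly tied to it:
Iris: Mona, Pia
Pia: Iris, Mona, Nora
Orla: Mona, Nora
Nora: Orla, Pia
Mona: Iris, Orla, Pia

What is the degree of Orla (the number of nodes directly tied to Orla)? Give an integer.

Orla is directly tied to Mona and Nora. That is 2 neighbors, so the degree of Orla is 2.

2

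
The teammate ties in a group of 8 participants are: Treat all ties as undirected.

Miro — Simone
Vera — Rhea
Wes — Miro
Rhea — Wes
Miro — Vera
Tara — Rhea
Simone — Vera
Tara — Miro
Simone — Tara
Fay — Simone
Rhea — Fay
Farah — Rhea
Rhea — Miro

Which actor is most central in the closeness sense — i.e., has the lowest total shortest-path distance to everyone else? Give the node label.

Farness (sum of distances to all others) for each node — Farah:14, Fay:12, Miro:9, Rhea:8, Simone:11, Tara:11, Vera:11, Wes:12.
The smallest farness is 8, for Rhea, so Rhea has the highest closeness.

Rhea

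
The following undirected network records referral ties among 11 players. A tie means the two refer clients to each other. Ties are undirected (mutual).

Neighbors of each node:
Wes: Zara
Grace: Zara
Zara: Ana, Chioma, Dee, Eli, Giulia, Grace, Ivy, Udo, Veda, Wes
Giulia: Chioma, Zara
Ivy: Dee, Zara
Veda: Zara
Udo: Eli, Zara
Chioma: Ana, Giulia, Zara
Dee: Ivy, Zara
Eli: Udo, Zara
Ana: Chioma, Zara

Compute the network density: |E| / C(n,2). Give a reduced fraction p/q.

14/55

There are 14 edges and 11 nodes, so the maximum possible is C(11,2) = 55.
Density = 14/55.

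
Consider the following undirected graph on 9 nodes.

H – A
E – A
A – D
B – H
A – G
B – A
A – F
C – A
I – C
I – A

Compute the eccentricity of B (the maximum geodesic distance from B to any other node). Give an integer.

2

Distances from B: A:1, C:2, D:2, E:2, F:2, G:2, H:1, I:2.
The largest is 2 (to G, C, I, F, E, and D), so the eccentricity of B is 2.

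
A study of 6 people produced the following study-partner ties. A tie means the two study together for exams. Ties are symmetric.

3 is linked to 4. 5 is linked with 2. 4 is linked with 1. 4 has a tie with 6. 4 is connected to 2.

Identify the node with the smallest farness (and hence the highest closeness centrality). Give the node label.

4

Farness (sum of distances to all others) for each node — 1:10, 2:8, 3:10, 4:6, 5:12, 6:10.
The smallest farness is 6, for 4, so 4 has the highest closeness.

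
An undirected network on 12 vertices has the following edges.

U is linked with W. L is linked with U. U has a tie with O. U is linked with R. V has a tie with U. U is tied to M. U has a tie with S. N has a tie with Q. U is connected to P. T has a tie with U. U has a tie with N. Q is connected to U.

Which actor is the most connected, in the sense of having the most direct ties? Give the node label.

Degrees — L:1, M:1, N:2, O:1, P:1, Q:2, R:1, S:1, T:1, U:11, V:1, W:1.
The maximum is 11, attained only by U.

U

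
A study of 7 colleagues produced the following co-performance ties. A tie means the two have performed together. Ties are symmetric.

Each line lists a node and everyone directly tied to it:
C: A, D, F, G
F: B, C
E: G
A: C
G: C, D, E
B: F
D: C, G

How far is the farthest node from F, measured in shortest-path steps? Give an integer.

3

Distances from F: A:2, B:1, C:1, D:2, E:3, G:2.
The largest is 3 (to E), so the eccentricity of F is 3.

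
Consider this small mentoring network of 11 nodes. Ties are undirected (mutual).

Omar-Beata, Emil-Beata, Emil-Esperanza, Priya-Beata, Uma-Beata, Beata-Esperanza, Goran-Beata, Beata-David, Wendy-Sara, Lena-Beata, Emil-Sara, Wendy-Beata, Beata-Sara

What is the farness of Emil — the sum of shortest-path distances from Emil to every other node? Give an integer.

17

Distances from Emil: Beata:1, David:2, Esperanza:1, Goran:2, Lena:2, Omar:2, Priya:2, Sara:1, Uma:2, Wendy:2.
Sum = 1 + 2 + 1 + 2 + 2 + 2 + 2 + 1 + 2 + 2 = 17.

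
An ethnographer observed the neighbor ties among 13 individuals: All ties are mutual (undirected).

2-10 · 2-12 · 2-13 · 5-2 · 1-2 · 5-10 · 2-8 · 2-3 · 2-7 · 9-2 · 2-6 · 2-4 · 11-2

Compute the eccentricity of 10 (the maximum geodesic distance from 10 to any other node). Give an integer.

2

Distances from 10: 1:2, 2:1, 3:2, 4:2, 5:1, 6:2, 7:2, 8:2, 9:2, 11:2, 12:2, 13:2.
The largest is 2 (to 6, 12, 11, 9, 4, 3, 1, 13, 7, and 8), so the eccentricity of 10 is 2.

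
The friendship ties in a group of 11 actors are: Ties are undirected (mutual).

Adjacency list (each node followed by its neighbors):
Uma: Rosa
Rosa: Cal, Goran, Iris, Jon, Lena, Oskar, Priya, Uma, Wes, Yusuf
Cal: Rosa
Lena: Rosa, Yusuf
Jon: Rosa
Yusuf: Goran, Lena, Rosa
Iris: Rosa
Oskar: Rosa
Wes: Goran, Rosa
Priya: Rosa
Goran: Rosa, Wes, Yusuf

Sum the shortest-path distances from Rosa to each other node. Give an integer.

10

Distances from Rosa: Cal:1, Goran:1, Iris:1, Jon:1, Lena:1, Oskar:1, Priya:1, Uma:1, Wes:1, Yusuf:1.
Sum = 1 + 1 + 1 + 1 + 1 + 1 + 1 + 1 + 1 + 1 = 10.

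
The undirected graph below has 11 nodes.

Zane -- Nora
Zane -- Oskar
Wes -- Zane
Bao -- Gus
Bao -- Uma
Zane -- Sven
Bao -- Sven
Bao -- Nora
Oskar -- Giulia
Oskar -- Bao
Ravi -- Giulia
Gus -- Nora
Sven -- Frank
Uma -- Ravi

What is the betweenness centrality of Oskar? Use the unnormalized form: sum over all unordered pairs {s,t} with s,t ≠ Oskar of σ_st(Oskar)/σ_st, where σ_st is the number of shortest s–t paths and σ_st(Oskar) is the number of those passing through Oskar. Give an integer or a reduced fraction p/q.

Pairs whose geodesics pass through Oskar — Gus–Giulia: 1; Frank–Giulia: 2/2; Ravi–Wes: 1; Ravi–Zane: 1; Uma–Wes: 1/3; Uma–Zane: 1/3; Sven–Giulia: 2/2; Giulia–Wes: 1; Giulia–Nora: 2/2; Giulia–Bao: 1; Giulia–Zane: 1; Wes–Bao: 1/3; Bao–Zane: 1/3.
All other pairs contribute 0.
Summing the contributions gives betweenness(Oskar) = 31/3.

31/3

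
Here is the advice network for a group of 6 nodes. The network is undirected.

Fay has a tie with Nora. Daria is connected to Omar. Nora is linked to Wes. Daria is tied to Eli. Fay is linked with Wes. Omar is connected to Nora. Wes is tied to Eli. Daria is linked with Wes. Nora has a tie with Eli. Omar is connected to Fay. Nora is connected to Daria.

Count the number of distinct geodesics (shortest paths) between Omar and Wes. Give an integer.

The shortest distance is 2. The length-2 paths are: Omar–Nora–Wes; Omar–Fay–Wes; Omar–Daria–Wes.
That gives 3 distinct shortest paths.

3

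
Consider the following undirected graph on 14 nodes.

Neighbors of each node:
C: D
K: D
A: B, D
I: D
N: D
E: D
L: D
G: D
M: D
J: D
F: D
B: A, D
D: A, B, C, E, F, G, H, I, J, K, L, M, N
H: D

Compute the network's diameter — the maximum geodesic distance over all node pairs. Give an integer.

Eccentricity of each node (its greatest distance to any other): A:2, B:2, C:2, D:1, E:2, F:2, G:2, H:2, I:2, J:2, K:2, L:2, M:2, N:2.
The maximum eccentricity is 2, realized for instance by the pair L–I via L – D – I. So the diameter is 2.

2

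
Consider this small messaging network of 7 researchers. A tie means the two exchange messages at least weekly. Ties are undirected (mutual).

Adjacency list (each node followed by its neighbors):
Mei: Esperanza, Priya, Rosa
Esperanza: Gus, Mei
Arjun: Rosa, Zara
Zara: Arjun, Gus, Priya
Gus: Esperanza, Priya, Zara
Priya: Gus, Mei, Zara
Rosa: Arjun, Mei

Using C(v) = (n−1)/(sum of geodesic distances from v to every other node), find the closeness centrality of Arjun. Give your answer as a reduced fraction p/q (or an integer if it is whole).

6/11

Distances from Arjun: Esperanza:3, Gus:2, Mei:2, Priya:2, Rosa:1, Zara:1. Sum = 11.
n = 7, so closeness = 6/11.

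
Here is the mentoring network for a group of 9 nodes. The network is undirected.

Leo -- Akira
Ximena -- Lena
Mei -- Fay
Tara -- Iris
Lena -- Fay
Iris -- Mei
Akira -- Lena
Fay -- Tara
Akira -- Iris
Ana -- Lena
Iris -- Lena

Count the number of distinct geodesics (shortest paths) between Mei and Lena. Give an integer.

The shortest distance is 2. The length-2 paths are: Mei–Fay–Lena; Mei–Iris–Lena.
That gives 2 distinct shortest paths.

2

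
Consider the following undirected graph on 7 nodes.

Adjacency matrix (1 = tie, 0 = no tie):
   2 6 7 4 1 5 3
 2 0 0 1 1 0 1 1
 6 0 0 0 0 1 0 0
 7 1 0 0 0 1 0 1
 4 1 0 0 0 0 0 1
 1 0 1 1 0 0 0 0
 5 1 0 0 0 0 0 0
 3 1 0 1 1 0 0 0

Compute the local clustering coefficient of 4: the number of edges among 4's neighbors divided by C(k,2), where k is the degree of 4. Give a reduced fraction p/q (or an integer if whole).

4's neighbors: 2 and 3 (k = 2).
Possible neighbor pairs: C(2,2) = 1. Edges among them: 2–3 → e = 1.
Clustering(4) = 1/1.

1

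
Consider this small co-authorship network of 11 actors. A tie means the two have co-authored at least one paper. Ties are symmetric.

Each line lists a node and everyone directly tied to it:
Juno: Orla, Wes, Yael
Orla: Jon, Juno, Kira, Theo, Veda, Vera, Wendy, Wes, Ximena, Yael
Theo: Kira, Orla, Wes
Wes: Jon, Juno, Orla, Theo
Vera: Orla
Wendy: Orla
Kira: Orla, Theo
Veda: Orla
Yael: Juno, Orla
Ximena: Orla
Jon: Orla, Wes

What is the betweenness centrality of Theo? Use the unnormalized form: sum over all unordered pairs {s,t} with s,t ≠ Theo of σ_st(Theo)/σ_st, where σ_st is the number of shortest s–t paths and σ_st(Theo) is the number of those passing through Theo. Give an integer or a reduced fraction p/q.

Pairs whose geodesics pass through Theo — Wes–Kira: 1/2.
All other pairs contribute 0.
Summing the contributions gives betweenness(Theo) = 1/2.

1/2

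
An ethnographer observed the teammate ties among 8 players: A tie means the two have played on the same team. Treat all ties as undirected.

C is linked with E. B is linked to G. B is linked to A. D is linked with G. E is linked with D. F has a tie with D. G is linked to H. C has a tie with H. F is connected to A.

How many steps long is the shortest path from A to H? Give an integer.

One shortest route is A – B – G – H, which uses 3 edges, and at distance 2 from A we only reach {D, G}, which does not include H. So d(A,H) = 3.

3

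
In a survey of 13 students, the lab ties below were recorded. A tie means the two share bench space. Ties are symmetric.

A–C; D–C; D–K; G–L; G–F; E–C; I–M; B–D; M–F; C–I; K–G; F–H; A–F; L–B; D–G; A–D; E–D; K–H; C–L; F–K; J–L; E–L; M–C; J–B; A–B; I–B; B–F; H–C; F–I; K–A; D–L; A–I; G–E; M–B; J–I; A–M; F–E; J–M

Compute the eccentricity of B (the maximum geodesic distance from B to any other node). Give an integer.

2

Distances from B: A:1, C:2, D:1, E:2, F:1, G:2, H:2, I:1, J:1, K:2, L:1, M:1.
The largest is 2 (to G, E, C, H, and K), so the eccentricity of B is 2.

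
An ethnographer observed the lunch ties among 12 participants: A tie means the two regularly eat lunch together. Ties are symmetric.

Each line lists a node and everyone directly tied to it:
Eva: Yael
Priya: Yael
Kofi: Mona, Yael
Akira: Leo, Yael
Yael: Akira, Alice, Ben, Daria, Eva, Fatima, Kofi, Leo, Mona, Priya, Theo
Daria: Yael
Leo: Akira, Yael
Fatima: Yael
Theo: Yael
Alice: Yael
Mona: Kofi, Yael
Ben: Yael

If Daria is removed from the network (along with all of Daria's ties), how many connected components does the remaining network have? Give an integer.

Daria's neighbors (Yael) remain reachable from one another through other ties, so the rest of the network stays in one piece.

1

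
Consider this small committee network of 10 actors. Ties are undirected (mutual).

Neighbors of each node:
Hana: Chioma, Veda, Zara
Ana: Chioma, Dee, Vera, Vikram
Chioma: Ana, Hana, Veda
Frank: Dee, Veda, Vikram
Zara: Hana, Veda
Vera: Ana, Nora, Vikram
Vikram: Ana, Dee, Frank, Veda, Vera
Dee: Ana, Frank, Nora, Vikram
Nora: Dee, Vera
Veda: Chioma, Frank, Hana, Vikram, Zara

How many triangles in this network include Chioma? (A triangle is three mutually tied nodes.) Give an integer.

Chioma's neighbors: Ana, Hana, and Veda.
Neighbor pairs that are themselves tied: Chioma–Hana–Veda. Each forms one triangle with Chioma, for 1 in total.

1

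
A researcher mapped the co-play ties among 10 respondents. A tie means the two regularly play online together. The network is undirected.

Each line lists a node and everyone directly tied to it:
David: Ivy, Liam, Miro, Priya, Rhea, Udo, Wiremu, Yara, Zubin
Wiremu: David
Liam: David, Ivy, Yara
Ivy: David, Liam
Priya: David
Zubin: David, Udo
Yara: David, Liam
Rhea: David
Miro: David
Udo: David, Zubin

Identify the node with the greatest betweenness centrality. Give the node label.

Unnormalized betweenness of each node: David:65/2, Ivy:0, Liam:1/2, Miro:0, Priya:0, Rhea:0, Udo:0, Wiremu:0, Yara:0, Zubin:0.
David has the largest value, 65/2, making it the main broker — the node through which the most shortest paths run.

David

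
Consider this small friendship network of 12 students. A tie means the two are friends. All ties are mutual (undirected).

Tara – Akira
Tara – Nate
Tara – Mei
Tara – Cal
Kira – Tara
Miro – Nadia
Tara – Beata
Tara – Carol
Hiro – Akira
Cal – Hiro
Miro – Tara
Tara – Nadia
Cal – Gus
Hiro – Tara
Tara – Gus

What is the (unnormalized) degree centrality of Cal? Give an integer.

3

Cal is directly tied to Gus, Hiro, and Tara. That is 3 neighbors, so the degree of Cal is 3.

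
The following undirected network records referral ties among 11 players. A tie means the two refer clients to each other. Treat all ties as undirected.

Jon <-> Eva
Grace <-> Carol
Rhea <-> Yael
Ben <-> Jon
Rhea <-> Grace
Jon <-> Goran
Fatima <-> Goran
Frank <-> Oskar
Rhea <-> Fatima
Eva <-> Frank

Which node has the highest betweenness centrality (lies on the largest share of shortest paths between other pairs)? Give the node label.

Unnormalized betweenness of each node: Ben:0, Carol:0, Eva:16, Fatima:24, Frank:9, Goran:25, Grace:9, Jon:27, Oskar:0, Rhea:23, Yael:0.
Jon has the largest value, 27, making it the main broker — the node through which the most shortest paths run.

Jon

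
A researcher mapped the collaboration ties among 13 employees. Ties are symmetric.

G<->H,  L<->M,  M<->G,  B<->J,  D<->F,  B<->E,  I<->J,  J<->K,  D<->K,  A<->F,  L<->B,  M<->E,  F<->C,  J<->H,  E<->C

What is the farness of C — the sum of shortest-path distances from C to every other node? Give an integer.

30

Distances from C: A:2, B:2, D:2, E:1, F:1, G:3, H:4, I:4, J:3, K:3, L:3, M:2.
Sum = 2 + 2 + 2 + 1 + 1 + 3 + 4 + 4 + 3 + 3 + 3 + 2 = 30.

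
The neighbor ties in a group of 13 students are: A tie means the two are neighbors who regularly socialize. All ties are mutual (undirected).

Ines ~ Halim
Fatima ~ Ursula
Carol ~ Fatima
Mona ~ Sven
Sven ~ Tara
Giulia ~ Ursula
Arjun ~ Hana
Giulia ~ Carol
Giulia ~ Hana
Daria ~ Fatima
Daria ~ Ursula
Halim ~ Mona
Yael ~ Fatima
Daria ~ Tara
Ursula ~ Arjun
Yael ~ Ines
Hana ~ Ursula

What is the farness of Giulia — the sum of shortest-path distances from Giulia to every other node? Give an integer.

33

Distances from Giulia: Arjun:2, Carol:1, Daria:2, Fatima:2, Halim:5, Hana:1, Ines:4, Mona:5, Sven:4, Tara:3, Ursula:1, Yael:3.
Sum = 2 + 1 + 2 + 2 + 5 + 1 + 4 + 5 + 4 + 3 + 1 + 3 = 33.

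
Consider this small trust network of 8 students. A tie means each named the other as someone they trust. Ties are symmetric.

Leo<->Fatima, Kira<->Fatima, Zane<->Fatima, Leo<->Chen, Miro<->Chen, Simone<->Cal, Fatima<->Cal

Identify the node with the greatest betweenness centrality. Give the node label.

Unnormalized betweenness of each node: Cal:6, Chen:6, Fatima:17, Kira:0, Leo:10, Miro:0, Simone:0, Zane:0.
Fatima has the largest value, 17, making it the main broker — the node through which the most shortest paths run.

Fatima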